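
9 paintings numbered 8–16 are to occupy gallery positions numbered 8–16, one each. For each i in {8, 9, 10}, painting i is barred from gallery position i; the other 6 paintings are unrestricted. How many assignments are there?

Let Aᵢ (for i ∈ {8, 9, 10}) be the placements that put painting i in its forbidden gallery position. Any j of these fix j positions, leaving (9−j)! ways to fill the rest, and there are C(3,j) ways to pick which j.
By inclusion–exclusion, the number of valid placements is Σ_{j=0}^{3} (−1)^j C(3,j)·(9−j)!.
Computing: 362880 − 120960 + 15120 − 720 = 256320.

256320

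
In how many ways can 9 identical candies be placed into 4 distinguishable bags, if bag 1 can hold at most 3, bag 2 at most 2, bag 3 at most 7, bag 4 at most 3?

By stars and bars, unrestricted non-negative solutions to x_1+…+x_4 = 9 number C(9+3,3) = 220.
Subtract solutions that violate a single cap (substitute x_i' = x_i − (cap_i+1)): x_1 ≥ 4 gives C(8,3) = 56; x_2 ≥ 3 gives C(9,3) = 84; x_3 ≥ 8 gives C(4,3) = 4; x_4 ≥ 4 gives C(8,3) = 56. Together 200.
Add back pairs where two caps are both exceeded: 10 + 0 + 4 + 0 + 10 + 0 = 24.
By inclusion–exclusion the count is 220 − 200 + 24 = 44.

44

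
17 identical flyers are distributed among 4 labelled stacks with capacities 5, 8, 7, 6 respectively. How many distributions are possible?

Ignoring the caps, the number of non-negative solutions to x_1+…+x_4 = 17 is C(20,3) = 1140.
Subtract solutions that violate a single cap (substitute x_i' = x_i − (cap_i+1)): x_1 ≥ 6 gives C(14,3) = 364; x_2 ≥ 9 gives C(11,3) = 165; x_3 ≥ 8 gives C(12,3) = 220; x_4 ≥ 7 gives C(13,3) = 286. Together 1035.
Add back pairs where two caps are both exceeded: 10 + 20 + 35 + 1 + 4 + 10 = 80.
By inclusion–exclusion the count is 1140 − 1035 + 80 = 185.

185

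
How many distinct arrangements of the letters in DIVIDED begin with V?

60

With the first slot taken by V, it remains to arrange the other 6 letters (DIIDED).
Those 6 letters have D appearing 3 times and I appearing twice, giving (6)!/(3!·2!) = 60.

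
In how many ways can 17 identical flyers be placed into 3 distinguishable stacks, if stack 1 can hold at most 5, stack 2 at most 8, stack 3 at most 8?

15

By stars and bars, unrestricted non-negative solutions to x_1+…+x_3 = 17 number C(17+2,2) = 171.
Subtract solutions that violate a single cap (substitute x_i' = x_i − (cap_i+1)): x_1 ≥ 6 gives C(13,2) = 78; x_2 ≥ 9 gives C(10,2) = 45; x_3 ≥ 9 gives C(10,2) = 45. Together 168.
Add back pairs where two caps are both exceeded: 6 + 6 + 0 = 12.
By inclusion–exclusion the count is 171 − 168 + 12 = 15.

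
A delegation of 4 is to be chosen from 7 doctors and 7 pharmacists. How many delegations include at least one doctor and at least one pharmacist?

931

With no constraint there are C(14,4) = 1001 possible selections.
Subtract selections that omit an entire group: no doctors → C(7,4) = 35; no pharmacists → C(7,4) = 35.
Both groups omitted at once is impossible, so 1001 − 70 = 931.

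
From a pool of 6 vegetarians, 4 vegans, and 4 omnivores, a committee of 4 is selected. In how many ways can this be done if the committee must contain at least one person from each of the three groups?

With no constraint there are C(14,4) = 1001 possible selections.
Subtract selections that omit an entire group: no vegetarians → C(8,4) = 70; no vegans → C(10,4) = 210; no omnivores → C(10,4) = 210.
Add back selections omitting two groups (i.e. drawn from a single group): C(6,4) + C(4,4) + C(4,4) = 17.
By inclusion–exclusion: 1001 − 490 + 17 = 528.

528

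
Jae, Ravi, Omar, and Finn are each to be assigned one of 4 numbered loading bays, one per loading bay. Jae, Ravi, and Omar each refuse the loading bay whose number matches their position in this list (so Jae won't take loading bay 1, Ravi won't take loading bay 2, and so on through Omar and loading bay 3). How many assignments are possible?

11

Let Aᵢ (for i ∈ {1, 2, 3}) be the placements that put person i in their forbidden loading bay. Any j of these fix j positions, leaving (4−j)! ways to fill the rest, and there are C(3,j) ways to pick which j.
By inclusion–exclusion, the number of valid placements is Σ_{j=0}^{3} (−1)^j C(3,j)·(4−j)!.
Computing: 24 − 18 + 6 − 1 = 11.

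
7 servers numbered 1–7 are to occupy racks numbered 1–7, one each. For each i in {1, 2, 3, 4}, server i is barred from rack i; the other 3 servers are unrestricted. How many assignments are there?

2790

Let Aᵢ (for 1 ≤ i ≤ 4) be the placements that put server i in its forbidden rack. Any j of these fix j positions, leaving (7−j)! ways to fill the rest, and there are C(4,j) ways to pick which j.
By inclusion–exclusion, the number of valid placements is Σ_{j=0}^{4} (−1)^j C(4,j)·(7−j)!.
Computing: 5040 − 2880 + 720 − 96 + 6 = 2790.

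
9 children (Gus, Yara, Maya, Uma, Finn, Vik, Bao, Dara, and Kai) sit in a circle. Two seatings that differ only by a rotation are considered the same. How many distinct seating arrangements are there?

Fix one person's seat to break rotational symmetry; the remaining 8 people can be arranged in (8)! = 40320 ways.

40320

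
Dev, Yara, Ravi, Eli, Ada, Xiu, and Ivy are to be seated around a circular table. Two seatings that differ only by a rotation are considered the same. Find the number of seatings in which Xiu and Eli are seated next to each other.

240

Glue Xiu and Eli into a block (2 internal orders). Seating 6 units around a circle gives (5)! arrangements.
So 2 × (5)! = 2 × 120 = 240.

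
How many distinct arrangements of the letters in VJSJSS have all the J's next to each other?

20

Treat the 2 copies of J as a single block. The multiset to arrange is then {JJ, S, S, S, V}, 5 items in all.
That gives (5)!/(3!) = 20 arrangements.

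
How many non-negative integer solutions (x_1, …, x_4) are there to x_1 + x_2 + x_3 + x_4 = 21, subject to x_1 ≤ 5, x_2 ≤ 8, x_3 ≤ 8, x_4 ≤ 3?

Without the upper bounds there are C(24,3) = 2024 ways to split 21 among 4 variables.
Subtract solutions that violate a single cap (substitute x_i' = x_i − (cap_i+1)): x_1 ≥ 6 gives C(18,3) = 816; x_2 ≥ 9 gives C(15,3) = 455; x_3 ≥ 9 gives C(15,3) = 455; x_4 ≥ 4 gives C(20,3) = 1140. Together 2866.
Add back pairs where two caps are both exceeded: 84 + 84 + 364 + 20 + 165 + 165 = 882.
Subtract triples: 0 + 10 + 10 + 0 = 20.
By inclusion–exclusion the count is 2024 − 2866 + 882 − 20 = 20.

20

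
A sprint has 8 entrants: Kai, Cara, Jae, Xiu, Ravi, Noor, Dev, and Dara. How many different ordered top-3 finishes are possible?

336

This is an ordered selection of 3 from 8: P(8,3).
That gives 8 × 7 × 6 = 336.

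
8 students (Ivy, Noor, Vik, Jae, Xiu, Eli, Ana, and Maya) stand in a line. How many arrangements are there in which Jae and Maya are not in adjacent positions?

30240

Of the 8! = 40320 arrangements, those with Jae and Maya adjacent number 2 × 7! = 10080 (treat the pair as a block with 2 internal orders).
So 40320 − 10080 = 30240 arrangements keep them apart.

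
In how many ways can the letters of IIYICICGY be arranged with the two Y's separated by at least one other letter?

There are 9!/(4!·2!·2!) = 3780 arrangements of IIYICICGY in total.
If the two Y's are adjacent, glue them into one block, leaving 8 items to arrange: (8)!/(4!·2!) = 840 ways.
Subtracting, 3780 − 840 = 2940 arrangements keep the Y's apart.

2940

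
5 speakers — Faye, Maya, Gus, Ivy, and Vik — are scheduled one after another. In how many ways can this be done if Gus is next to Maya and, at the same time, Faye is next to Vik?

Treat {Gus,Maya} as one block (2 orders) and {Faye,Vik} as another (2 orders).
That leaves 3 units to arrange: 2 × 2 × 3! = 4 × 6 = 24.

24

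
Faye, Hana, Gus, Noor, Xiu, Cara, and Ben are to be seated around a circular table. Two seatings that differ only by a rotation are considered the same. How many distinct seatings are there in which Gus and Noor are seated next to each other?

Glue Gus and Noor into a block (2 internal orders). Seating 6 units around a circle gives (5)! arrangements.
So 2 × (5)! = 2 × 120 = 240.

240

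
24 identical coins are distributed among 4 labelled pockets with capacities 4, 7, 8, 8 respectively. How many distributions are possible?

20

Without the upper bounds there are C(27,3) = 2925 ways to split 24 among 4 pockets.
Subtract solutions that violate a single cap (substitute x_i' = x_i − (cap_i+1)): x_1 ≥ 5 gives C(22,3) = 1540; x_2 ≥ 8 gives C(19,3) = 969; x_3 ≥ 9 gives C(18,3) = 816; x_4 ≥ 9 gives C(18,3) = 816. Together 4141.
Add back pairs where two caps are both exceeded: 364 + 286 + 286 + 120 + 120 + 84 = 1260.
Subtract triples: 10 + 10 + 4 + 0 = 24.
By inclusion–exclusion the count is 2925 − 4141 + 1260 − 24 = 20.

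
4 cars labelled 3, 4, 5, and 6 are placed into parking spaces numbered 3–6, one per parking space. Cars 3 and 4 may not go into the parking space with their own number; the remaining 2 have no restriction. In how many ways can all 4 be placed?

14

Let Aᵢ (for i ∈ {3, 4}) be the placements that put car i in its forbidden parking space. Any j of these fix j positions, leaving (4−j)! ways to fill the rest, and there are C(2,j) ways to pick which j.
By inclusion–exclusion, the number of valid placements is Σ_{j=0}^{2} (−1)^j C(2,j)·(4−j)!.
Computing: 24 − 12 + 2 = 14.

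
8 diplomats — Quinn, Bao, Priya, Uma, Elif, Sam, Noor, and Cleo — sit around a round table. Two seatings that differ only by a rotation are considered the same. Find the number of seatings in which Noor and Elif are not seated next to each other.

3600

All circular seatings of 8 people number (7)! = 5040.
Those with Noor next to Elif: fuse the pair into one unit and seat 7 units around a circle — 2·(6)! = 1440.
Subtracting, 5040 − 1440 = 3600.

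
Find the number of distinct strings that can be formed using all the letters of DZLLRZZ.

420

The 7 letters of DZLLRZZ have repeats: L appearing twice and Z appearing 3 times.
So there are 7! / (3!·2!) = 420 distinguishable arrangements.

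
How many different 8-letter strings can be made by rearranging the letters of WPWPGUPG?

The 8 letters of WPWPGUPG have repeats: G appearing twice, P appearing 3 times, and W appearing twice.
So there are 8! / (3!·2!·2!) = 1680 distinguishable arrangements.

1680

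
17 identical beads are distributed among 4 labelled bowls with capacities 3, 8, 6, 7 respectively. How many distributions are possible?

By stars and bars, unrestricted non-negative solutions to x_1+…+x_4 = 17 number C(17+3,3) = 1140.
Subtract solutions that violate a single cap (substitute x_i' = x_i − (cap_i+1)): x_1 ≥ 4 gives C(16,3) = 560; x_2 ≥ 9 gives C(11,3) = 165; x_3 ≥ 7 gives C(13,3) = 286; x_4 ≥ 8 gives C(12,3) = 220. Together 1231.
Add back pairs where two caps are both exceeded: 35 + 84 + 56 + 4 + 1 + 10 = 190.
By inclusion–exclusion the count is 1140 − 1231 + 190 = 99.

99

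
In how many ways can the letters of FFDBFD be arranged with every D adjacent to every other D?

20

Treat the 2 copies of D as a single block. The multiset to arrange is then {DD, B, F, F, F}, 5 items in all.
That gives (5)!/(3!) = 20 arrangements.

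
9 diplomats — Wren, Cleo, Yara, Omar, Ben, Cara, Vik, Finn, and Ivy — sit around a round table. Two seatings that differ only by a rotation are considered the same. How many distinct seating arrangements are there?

40320

Seat Wren anywhere (absorbing the rotational symmetry), then permute the other 8: (8)! = 40320.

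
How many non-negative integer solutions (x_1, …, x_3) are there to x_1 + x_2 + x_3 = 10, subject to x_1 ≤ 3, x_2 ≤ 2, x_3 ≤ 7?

6

Ignoring the caps, the number of non-negative solutions to x_1+…+x_3 = 10 is C(12,2) = 66.
Subtract solutions that violate a single cap (substitute x_i' = x_i − (cap_i+1)): x_1 ≥ 4 gives C(8,2) = 28; x_2 ≥ 3 gives C(9,2) = 36; x_3 ≥ 8 gives C(4,2) = 6. Together 70.
Add back pairs where two caps are both exceeded: 10 + 0 + 0 = 10.
By inclusion–exclusion the count is 66 − 70 + 10 = 6.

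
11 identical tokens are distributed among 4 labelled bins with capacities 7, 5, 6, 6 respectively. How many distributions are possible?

218

Ignoring the caps, the number of non-negative solutions to x_1+…+x_4 = 11 is C(14,3) = 364.
Subtract solutions that violate a single cap (substitute x_i' = x_i − (cap_i+1)): x_1 ≥ 8 gives C(6,3) = 20; x_2 ≥ 6 gives C(8,3) = 56; x_3 ≥ 7 gives C(7,3) = 35; x_4 ≥ 7 gives C(7,3) = 35. Together 146.
No two caps can be exceeded simultaneously, so the pair terms are all 0.
By inclusion–exclusion the count is 364 − 146 + 0 = 218.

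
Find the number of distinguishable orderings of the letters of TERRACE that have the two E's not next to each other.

900

Total arrangements of TERRACE: 7!/(2!·2!) = 1260.
Arrangements with the E's together: treat EE as one letter, giving (6)!/(2!) = 360.
Subtracting, 1260 − 360 = 900 arrangements keep the E's apart.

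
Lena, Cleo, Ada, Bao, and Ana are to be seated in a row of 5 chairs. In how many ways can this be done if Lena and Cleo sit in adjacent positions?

48

Place the 3 others and the Lena-Cleo pair as 4 objects in a line; the pair has 2 internal arrangements.
That gives 2 × 4! = 2 × 24 = 48.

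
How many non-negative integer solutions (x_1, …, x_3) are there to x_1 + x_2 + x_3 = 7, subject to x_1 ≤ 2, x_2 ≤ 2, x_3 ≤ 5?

Ignoring the caps, the number of non-negative solutions to x_1+…+x_3 = 7 is C(9,2) = 36.
Subtract solutions that violate a single cap (substitute x_i' = x_i − (cap_i+1)): x_1 ≥ 3 gives C(6,2) = 15; x_2 ≥ 3 gives C(6,2) = 15; x_3 ≥ 6 gives C(3,2) = 3. Together 33.
Add back pairs where two caps are both exceeded: 3 + 0 + 0 = 3.
By inclusion–exclusion the count is 36 − 33 + 3 = 6.

6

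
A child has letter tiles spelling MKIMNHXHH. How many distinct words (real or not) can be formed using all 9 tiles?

30240

MKIMNHXHH has 9 letters with H appearing 3 times and M appearing twice.
So there are 9! / (3!·2!) = 30240 distinguishable arrangements.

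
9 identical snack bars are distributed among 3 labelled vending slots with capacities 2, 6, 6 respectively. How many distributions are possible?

By stars and bars, unrestricted non-negative solutions to x_1+…+x_3 = 9 number C(9+2,2) = 55.
Subtract solutions that violate a single cap (substitute x_i' = x_i − (cap_i+1)): x_1 ≥ 3 gives C(8,2) = 28; x_2 ≥ 7 gives C(4,2) = 6; x_3 ≥ 7 gives C(4,2) = 6. Together 40.
No two caps can be exceeded simultaneously, so the pair terms are all 0.
By inclusion–exclusion the count is 55 − 40 + 0 = 15.

15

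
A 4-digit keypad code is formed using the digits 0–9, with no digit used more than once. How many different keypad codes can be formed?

5040

With no repetition, fill the 4 digits in order: 10 choices, then 9, down to 7.
That product is 10 × 9 × 8 × 7 = 5040.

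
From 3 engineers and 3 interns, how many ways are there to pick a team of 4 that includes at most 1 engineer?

3

Split by how many engineers are chosen (0 through 1).
Sum: C(3,0)·C(3,4) + C(3,1)·C(3,3) = 0 + 3 = 3.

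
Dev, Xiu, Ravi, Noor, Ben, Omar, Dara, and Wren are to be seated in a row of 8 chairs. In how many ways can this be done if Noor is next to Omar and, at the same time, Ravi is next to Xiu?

2880

Treat {Noor,Omar} as one block (2 orders) and {Ravi,Xiu} as another (2 orders).
That leaves 6 units to arrange: 2 × 2 × 6! = 4 × 720 = 2880.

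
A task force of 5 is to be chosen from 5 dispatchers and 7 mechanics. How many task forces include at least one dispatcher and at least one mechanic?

770

Unrestricted: C(12,5) = 792 ways to pick any 5 of the 12.
Subtract selections that omit an entire group: no dispatchers → C(7,5) = 21; no mechanics → C(5,5) = 1.
Both groups omitted at once is impossible, so 792 − 22 = 770.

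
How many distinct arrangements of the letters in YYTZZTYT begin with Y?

Fix Y in the first position and arrange the remaining 7 letters.
Those 7 letters have T appearing 3 times, Y appearing twice, and Z appearing twice, giving (7)!/(3!·2!·2!) = 210.

210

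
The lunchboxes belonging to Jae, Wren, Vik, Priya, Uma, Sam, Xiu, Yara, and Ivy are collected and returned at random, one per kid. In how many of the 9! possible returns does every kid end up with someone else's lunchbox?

Let Aᵢ be the assignments in which kid i gets their own lunchbox. We want the size of the complement of A₁∪…∪A_9.
By inclusion–exclusion this is Σ_{j=0}^{9} (−1)^j C(9,j)·(9−j)!.
Computing: 362880 − 362880 + 181440 − 60480 + 15120 − 3024 + 504 − 72 + 9 − 1 = 133496.

133496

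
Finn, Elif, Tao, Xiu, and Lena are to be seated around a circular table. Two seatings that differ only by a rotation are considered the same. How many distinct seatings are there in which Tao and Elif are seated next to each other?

Treat {Tao, Elif} as one unit (2 internal orders) and seat the resulting 4 units around the table: (3)! circular arrangements.
So 2 × (3)! = 2 × 6 = 12.

12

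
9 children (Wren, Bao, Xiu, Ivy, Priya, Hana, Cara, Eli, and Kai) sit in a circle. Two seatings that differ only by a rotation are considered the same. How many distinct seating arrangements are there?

Fix one person's seat to break rotational symmetry; the remaining 8 people can be arranged in (8)! = 40320 ways.

40320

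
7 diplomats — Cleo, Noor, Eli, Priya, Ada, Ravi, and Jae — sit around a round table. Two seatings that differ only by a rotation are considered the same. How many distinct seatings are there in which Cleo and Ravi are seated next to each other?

240

Treat {Cleo, Ravi} as one unit (2 internal orders) and seat the resulting 6 units around the table: (5)! circular arrangements.
So 2 × (5)! = 2 × 120 = 240.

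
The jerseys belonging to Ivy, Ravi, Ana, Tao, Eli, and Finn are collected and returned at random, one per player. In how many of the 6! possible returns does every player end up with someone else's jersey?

265

Count assignments avoiding every fixed point. For any j of the 6 players fixed to their old jersey, the other 6−j can be arranged in (6−j)! ways.
By inclusion–exclusion this is Σ_{j=0}^{6} (−1)^j C(6,j)·(6−j)!.
Computing: 720 − 720 + 360 − 120 + 30 − 6 + 1 = 265.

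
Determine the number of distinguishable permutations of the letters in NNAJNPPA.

1680

Letter multiplicities in NNAJNPPA: A×2, J×1, N×3, P×2.
Dividing 8! = 40320 by 3!·2!·2! = 24 for the repeated letters gives 1680.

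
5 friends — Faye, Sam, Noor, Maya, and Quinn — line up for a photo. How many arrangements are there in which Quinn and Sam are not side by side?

72

Of the 5! = 120 arrangements, those with Quinn and Sam adjacent number 2 × 4! = 48 (treat the pair as a block with 2 internal orders).
So 120 − 48 = 72 arrangements keep them apart.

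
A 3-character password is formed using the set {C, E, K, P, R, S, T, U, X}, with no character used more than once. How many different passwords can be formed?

504

This is a permutation of 3 out of 9: P(9,3) = 9!/6!.
That product is 9 × 8 × 7 = 504.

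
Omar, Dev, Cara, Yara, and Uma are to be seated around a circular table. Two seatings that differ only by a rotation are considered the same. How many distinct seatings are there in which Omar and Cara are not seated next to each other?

All circular seatings of 5 people number (4)! = 24.
Those with Omar next to Cara: fuse the pair into one unit and seat 4 units around a circle — 2·(3)! = 12.
Subtracting, 24 − 12 = 12.

12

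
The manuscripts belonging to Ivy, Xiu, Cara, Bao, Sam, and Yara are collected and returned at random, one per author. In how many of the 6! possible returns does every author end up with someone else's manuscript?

265

Count assignments avoiding every fixed point. For any j of the 6 authors fixed to their own manuscript, the other 6−j can be arranged in (6−j)! ways.
By inclusion–exclusion this is Σ_{j=0}^{6} (−1)^j C(6,j)·(6−j)!.
Computing: 720 − 720 + 360 − 120 + 30 − 6 + 1 = 265.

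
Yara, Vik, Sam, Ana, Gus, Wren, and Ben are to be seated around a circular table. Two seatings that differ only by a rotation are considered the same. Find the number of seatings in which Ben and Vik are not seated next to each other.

480

Without the restriction there are (6)! = 720 seatings.
Those with Ben next to Vik: fuse the pair into one unit and seat 6 units around a circle — 2·(5)! = 240.
Subtracting, 720 − 240 = 480.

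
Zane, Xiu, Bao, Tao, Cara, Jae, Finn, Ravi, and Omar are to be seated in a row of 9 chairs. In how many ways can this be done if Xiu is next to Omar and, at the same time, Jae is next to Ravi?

Treat {Xiu,Omar} as one block (2 orders) and {Jae,Ravi} as another (2 orders).
That leaves 7 units to arrange: 2 × 2 × 7! = 4 × 5040 = 20160.

20160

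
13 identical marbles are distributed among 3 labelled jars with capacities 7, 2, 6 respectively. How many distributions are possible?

Ignoring the caps, the number of non-negative solutions to x_1+…+x_3 = 13 is C(15,2) = 105.
Subtract solutions that violate a single cap (substitute x_i' = x_i − (cap_i+1)): x_1 ≥ 8 gives C(7,2) = 21; x_2 ≥ 3 gives C(12,2) = 66; x_3 ≥ 7 gives C(8,2) = 28. Together 115.
Add back pairs where two caps are both exceeded: 6 + 0 + 10 = 16.
By inclusion–exclusion the count is 105 − 115 + 16 = 6.

6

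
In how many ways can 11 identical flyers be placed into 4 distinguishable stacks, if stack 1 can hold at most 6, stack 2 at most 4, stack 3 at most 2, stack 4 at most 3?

By stars and bars, unrestricted non-negative solutions to x_1+…+x_4 = 11 number C(11+3,3) = 364.
Subtract solutions that violate a single cap (substitute x_i' = x_i − (cap_i+1)): x_1 ≥ 7 gives C(7,3) = 35; x_2 ≥ 5 gives C(9,3) = 84; x_3 ≥ 3 gives C(11,3) = 165; x_4 ≥ 4 gives C(10,3) = 120. Together 404.
Add back pairs where two caps are both exceeded: 0 + 4 + 1 + 20 + 10 + 35 = 70.
By inclusion–exclusion the count is 364 − 404 + 70 = 30.

30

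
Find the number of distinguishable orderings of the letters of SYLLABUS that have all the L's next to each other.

2520

Treat the 2 copies of L as a single block. The multiset to arrange is then {LL, A, B, S, S, U, Y}, 7 items in all.
That gives (7)!/(2!) = 2520 arrangements.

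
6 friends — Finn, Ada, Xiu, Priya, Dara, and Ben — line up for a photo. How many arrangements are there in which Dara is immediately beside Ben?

Place the 4 others and the Dara-Ben pair as 5 objects in a line; the pair has 2 internal arrangements.
So the count is 2·(5)! = 240.

240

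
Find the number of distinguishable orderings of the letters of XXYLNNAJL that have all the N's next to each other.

10080

Treat the 2 copies of N as a single block. The multiset to arrange is then {NN, A, J, L, L, X, X, Y}, 8 items in all.
That gives (8)!/(2!·2!) = 10080 arrangements.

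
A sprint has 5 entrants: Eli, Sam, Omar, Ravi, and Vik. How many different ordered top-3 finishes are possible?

There are 5 choices for 1st place, 4 for 2nd, and 3 for 3rd.
That gives 5 × 4 × 3 = 60.

60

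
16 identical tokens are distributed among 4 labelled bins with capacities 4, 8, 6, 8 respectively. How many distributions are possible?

Ignoring the caps, the number of non-negative solutions to x_1+…+x_4 = 16 is C(19,3) = 969.
Subtract solutions that violate a single cap (substitute x_i' = x_i − (cap_i+1)): x_1 ≥ 5 gives C(14,3) = 364; x_2 ≥ 9 gives C(10,3) = 120; x_3 ≥ 7 gives C(12,3) = 220; x_4 ≥ 9 gives C(10,3) = 120. Together 824.
Add back pairs where two caps are both exceeded: 10 + 35 + 10 + 1 + 0 + 1 = 57.
By inclusion–exclusion the count is 969 − 824 + 57 = 202.

202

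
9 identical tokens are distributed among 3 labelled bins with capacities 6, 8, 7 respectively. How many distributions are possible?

Without the upper bounds there are C(11,2) = 55 ways to split 9 among 3 bins.
Subtract solutions that violate a single cap (substitute x_i' = x_i − (cap_i+1)): x_1 ≥ 7 gives C(4,2) = 6; x_2 ≥ 9 gives C(2,2) = 1; x_3 ≥ 8 gives C(3,2) = 3. Together 10.
No two caps can be exceeded simultaneously, so the pair terms are all 0.
By inclusion–exclusion the count is 55 − 10 + 0 = 45.

45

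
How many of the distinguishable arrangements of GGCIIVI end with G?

With the last slot taken by G, it remains to arrange the other 6 letters (GCIIVI).
Those 6 letters have I appearing 3 times, giving (6)!/(3!) = 120.

120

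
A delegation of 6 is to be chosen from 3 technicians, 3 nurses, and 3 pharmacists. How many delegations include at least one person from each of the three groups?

Unrestricted: C(9,6) = 84 ways to pick any 6 of the 9.
Subtract selections that omit an entire group: no technicians → C(6,6) = 1; no nurses → C(6,6) = 1; no pharmacists → C(6,6) = 1.
Add back selections omitting two groups (i.e. drawn from a single group): C(3,6) + C(3,6) + C(3,6) = 0.
By inclusion–exclusion: 84 − 3 + 0 = 81.

81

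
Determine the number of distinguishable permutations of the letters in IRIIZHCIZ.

7560

IRIIZHCIZ has 9 letters with I appearing 4 times and Z appearing twice.
The number of distinct arrangements is 9!/(4!·2!) = 362880/48 = 7560.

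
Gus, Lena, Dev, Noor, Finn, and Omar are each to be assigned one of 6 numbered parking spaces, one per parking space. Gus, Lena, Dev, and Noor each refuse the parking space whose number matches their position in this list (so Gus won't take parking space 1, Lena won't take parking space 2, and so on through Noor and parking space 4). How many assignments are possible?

362

Let Aᵢ (for 1 ≤ i ≤ 4) be the placements that put person i in their forbidden parking space. Any j of these fix j positions, leaving (6−j)! ways to fill the rest, and there are C(4,j) ways to pick which j.
By inclusion–exclusion, the number of valid placements is Σ_{j=0}^{4} (−1)^j C(4,j)·(6−j)!.
Computing: 720 − 480 + 144 − 24 + 2 = 362.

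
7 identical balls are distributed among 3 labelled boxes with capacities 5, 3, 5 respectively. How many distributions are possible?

Without the upper bounds there are C(9,2) = 36 ways to split 7 among 3 boxes.
Subtract solutions that violate a single cap (substitute x_i' = x_i − (cap_i+1)): x_1 ≥ 6 gives C(3,2) = 3; x_2 ≥ 4 gives C(5,2) = 10; x_3 ≥ 6 gives C(3,2) = 3. Together 16.
No two caps can be exceeded simultaneously, so the pair terms are all 0.
By inclusion–exclusion the count is 36 − 16 + 0 = 20.

20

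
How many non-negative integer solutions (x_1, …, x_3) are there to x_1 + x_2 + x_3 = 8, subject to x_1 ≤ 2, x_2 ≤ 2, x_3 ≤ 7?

Ignoring the caps, the number of non-negative solutions to x_1+…+x_3 = 8 is C(10,2) = 45.
Subtract solutions that violate a single cap (substitute x_i' = x_i − (cap_i+1)): x_1 ≥ 3 gives C(7,2) = 21; x_2 ≥ 3 gives C(7,2) = 21; x_3 ≥ 8 gives C(2,2) = 1. Together 43.
Add back pairs where two caps are both exceeded: 6 + 0 + 0 = 6.
By inclusion–exclusion the count is 45 − 43 + 6 = 8.

8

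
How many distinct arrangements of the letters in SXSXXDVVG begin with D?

Fix D in the first position and arrange the remaining 8 letters.
Those 8 letters have S appearing twice, V appearing twice, and X appearing 3 times, giving (8)!/(3!·2!·2!) = 1680.

1680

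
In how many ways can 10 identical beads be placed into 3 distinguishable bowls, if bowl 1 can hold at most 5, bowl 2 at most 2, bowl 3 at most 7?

12

Ignoring the caps, the number of non-negative solutions to x_1+…+x_3 = 10 is C(12,2) = 66.
Subtract solutions that violate a single cap (substitute x_i' = x_i − (cap_i+1)): x_1 ≥ 6 gives C(6,2) = 15; x_2 ≥ 3 gives C(9,2) = 36; x_3 ≥ 8 gives C(4,2) = 6. Together 57.
Add back pairs where two caps are both exceeded: 3 + 0 + 0 = 3.
By inclusion–exclusion the count is 66 − 57 + 3 = 12.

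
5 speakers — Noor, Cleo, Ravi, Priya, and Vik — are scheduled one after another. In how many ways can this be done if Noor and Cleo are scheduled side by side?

48

Glue Noor and Cleo into one block (2 internal orders), leaving 4 units to arrange in a row.
That gives 2 × 4! = 2 × 24 = 48.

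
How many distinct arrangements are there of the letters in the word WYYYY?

5

Letter multiplicities in WYYYY: W×1, Y×4.
Dividing 5! = 120 by 4! = 24 for the repeated letters gives 5.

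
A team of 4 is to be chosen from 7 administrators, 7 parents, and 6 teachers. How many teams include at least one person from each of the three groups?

2499

Unrestricted: C(20,4) = 4845 ways to pick any 4 of the 20.
Subtract selections that omit an entire group: no administrators → C(13,4) = 715; no parents → C(13,4) = 715; no teachers → C(14,4) = 1001.
Add back selections omitting two groups (i.e. drawn from a single group): C(7,4) + C(7,4) + C(6,4) = 85.
By inclusion–exclusion: 4845 − 2431 + 85 = 2499.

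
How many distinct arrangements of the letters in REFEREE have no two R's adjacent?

75

There are 7!/(4!·2!) = 105 arrangements of REFEREE in total.
If the two R's are adjacent, glue them into one block, leaving 6 items to arrange: (6)!/(4!) = 30 ways.
Hence 105 − 30 = 75.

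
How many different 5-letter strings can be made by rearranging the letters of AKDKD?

30

AKDKD has 5 letters with D appearing twice and K appearing twice.
The number of distinct arrangements is 5!/(2!·2!) = 120/4 = 30.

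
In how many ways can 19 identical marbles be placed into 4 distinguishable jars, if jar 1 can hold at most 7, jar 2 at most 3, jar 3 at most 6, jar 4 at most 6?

By stars and bars, unrestricted non-negative solutions to x_1+…+x_4 = 19 number C(19+3,3) = 1540.
Subtract solutions that violate a single cap (substitute x_i' = x_i − (cap_i+1)): x_1 ≥ 8 gives C(14,3) = 364; x_2 ≥ 4 gives C(18,3) = 816; x_3 ≥ 7 gives C(15,3) = 455; x_4 ≥ 7 gives C(15,3) = 455. Together 2090.
Add back pairs where two caps are both exceeded: 120 + 35 + 35 + 165 + 165 + 56 = 576.
Subtract triples: 1 + 1 + 0 + 4 = 6.
By inclusion–exclusion the count is 1540 − 2090 + 576 − 6 = 20.

20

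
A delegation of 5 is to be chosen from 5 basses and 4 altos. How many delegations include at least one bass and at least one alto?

125

Total 5-person selections from all 9: C(9,5) = 126.
Selections missing a whole group: no basses → C(4,5) = 0; no altos → C(5,5) = 1.
Both groups omitted at once is impossible, so 126 − 1 = 125.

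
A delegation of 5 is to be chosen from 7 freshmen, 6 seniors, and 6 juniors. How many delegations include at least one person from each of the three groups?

8295

With no constraint there are C(19,5) = 11628 possible selections.
Selections missing a whole group: no freshmen → C(12,5) = 792; no seniors → C(13,5) = 1287; no juniors → C(13,5) = 1287.
Add back selections omitting two groups (i.e. drawn from a single group): C(7,5) + C(6,5) + C(6,5) = 33.
By inclusion–exclusion: 11628 − 3366 + 33 = 8295.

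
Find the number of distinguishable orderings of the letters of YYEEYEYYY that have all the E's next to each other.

Treat the 3 copies of E as a single block. The multiset to arrange is then {EEE, Y, Y, Y, Y, Y, Y}, 7 items in all.
That gives (7)!/(6!) = 7 arrangements.

7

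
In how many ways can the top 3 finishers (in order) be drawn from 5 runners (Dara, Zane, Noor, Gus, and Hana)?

This is an ordered selection of 3 from 5: P(5,3).
That gives 5 × 4 × 3 = 60.

60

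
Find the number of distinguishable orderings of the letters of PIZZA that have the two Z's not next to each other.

There are 5!/(2!) = 60 arrangements of PIZZA in total.
If the two Z's are adjacent, glue them into one block, leaving 4 items to arrange: (4)! = 24 ways.
Hence 60 − 24 = 36.

36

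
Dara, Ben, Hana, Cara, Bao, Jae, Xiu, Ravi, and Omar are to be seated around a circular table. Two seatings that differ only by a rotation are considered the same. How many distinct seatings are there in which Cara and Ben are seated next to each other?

Glue Cara and Ben into a block (2 internal orders). Seating 8 units around a circle gives (7)! arrangements.
So 2 × (7)! = 2 × 5040 = 10080.

10080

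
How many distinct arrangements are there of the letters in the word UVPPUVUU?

420

UVPPUVUU has 8 letters with P appearing twice, U appearing 4 times, and V appearing twice.
So there are 8! / (4!·2!·2!) = 420 distinguishable arrangements.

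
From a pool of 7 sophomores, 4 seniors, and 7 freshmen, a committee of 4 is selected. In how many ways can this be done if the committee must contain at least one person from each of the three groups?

Total 4-person selections from all 18: C(18,4) = 3060.
Selections missing a whole group: no sophomores → C(11,4) = 330; no seniors → C(14,4) = 1001; no freshmen → C(11,4) = 330.
Add back selections omitting two groups (i.e. drawn from a single group): C(7,4) + C(4,4) + C(7,4) = 71.
By inclusion–exclusion: 3060 − 1661 + 71 = 1470.

1470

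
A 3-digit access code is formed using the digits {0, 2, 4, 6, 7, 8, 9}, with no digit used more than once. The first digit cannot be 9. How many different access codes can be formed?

The first digit has 7−1 = 6 choices (anything except 9).
The remaining 2 digits are filled from the other 6 symbols without repetition: 6 × 5 = 30.
Total: 6 × 30 = 180.

180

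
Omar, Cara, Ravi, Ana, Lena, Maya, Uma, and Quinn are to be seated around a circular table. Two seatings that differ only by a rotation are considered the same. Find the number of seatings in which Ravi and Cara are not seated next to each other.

All circular seatings of 8 people number (7)! = 5040.
Seatings with Ravi beside Cara: treat them as a block with 2 internal orders, giving 2 × (6)! = 1440.
Subtracting, 5040 − 1440 = 3600.

3600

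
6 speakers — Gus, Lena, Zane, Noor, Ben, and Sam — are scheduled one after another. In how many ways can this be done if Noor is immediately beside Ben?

240

Glue Noor and Ben into one block (2 internal orders), leaving 5 units to arrange in a row.
That gives 2 × 5! = 2 × 120 = 240.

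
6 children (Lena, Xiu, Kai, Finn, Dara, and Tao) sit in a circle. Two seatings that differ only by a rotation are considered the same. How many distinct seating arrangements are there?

Around a circle, 6 distinct people have 6!/6 = (5)! = 120 rotationally distinct seatings.

120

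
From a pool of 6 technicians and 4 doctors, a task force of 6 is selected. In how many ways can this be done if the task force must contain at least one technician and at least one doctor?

209

Total 6-person selections from all 10: C(10,6) = 210.
Subtract selections that omit an entire group: no technicians → C(4,6) = 0; no doctors → C(6,6) = 1.
Both groups omitted at once is impossible, so 210 − 1 = 209.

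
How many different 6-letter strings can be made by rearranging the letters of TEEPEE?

30

TEEPEE has 6 letters with E appearing 4 times.
The number of distinct arrangements is 6!/(4!) = 720/24 = 30.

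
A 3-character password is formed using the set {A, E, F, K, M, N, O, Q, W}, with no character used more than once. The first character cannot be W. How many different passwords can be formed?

The first character has 9−1 = 8 choices (anything except W).
The remaining 2 characters are filled from the other 8 symbols without repetition: 8 × 7 = 56.
Total: 8 × 56 = 448.

448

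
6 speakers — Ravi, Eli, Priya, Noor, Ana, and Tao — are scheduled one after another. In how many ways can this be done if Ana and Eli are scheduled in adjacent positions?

240

Glue Ana and Eli into one block (2 internal orders), leaving 5 units to arrange in a row.
So the count is 2·(5)! = 240.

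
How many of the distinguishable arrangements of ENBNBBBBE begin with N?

Fix N in the first position and arrange the remaining 8 letters.
Those 8 letters have B appearing 5 times and E appearing twice, giving (8)!/(5!·2!) = 168.

168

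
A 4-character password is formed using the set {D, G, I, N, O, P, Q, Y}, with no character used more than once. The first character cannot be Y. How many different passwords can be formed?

The first character has 8−1 = 7 choices (anything except Y).
The remaining 3 characters are filled from the other 7 symbols without repetition: 7 × 6 × 5 = 210.
Total: 7 × 210 = 1470.

1470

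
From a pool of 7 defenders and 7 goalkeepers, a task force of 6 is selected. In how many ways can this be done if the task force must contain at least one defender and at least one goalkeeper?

2989

Unrestricted: C(14,6) = 3003 ways to pick any 6 of the 14.
Selections missing a whole group: no defenders → C(7,6) = 7; no goalkeepers → C(7,6) = 7.
Both groups omitted at once is impossible, so 3003 − 14 = 2989.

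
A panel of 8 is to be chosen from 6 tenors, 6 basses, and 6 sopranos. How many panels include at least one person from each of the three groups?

With no constraint there are C(18,8) = 43758 possible selections.
Selections missing a whole group: no tenors → C(12,8) = 495; no basses → C(12,8) = 495; no sopranos → C(12,8) = 495.
Add back selections omitting two groups (i.e. drawn from a single group): C(6,8) + C(6,8) + C(6,8) = 0.
By inclusion–exclusion: 43758 − 1485 + 0 = 42273.

42273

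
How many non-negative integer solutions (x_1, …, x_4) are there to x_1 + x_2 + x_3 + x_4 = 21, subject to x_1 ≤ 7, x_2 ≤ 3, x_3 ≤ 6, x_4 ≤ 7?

Ignoring the caps, the number of non-negative solutions to x_1+…+x_4 = 21 is C(24,3) = 2024.
Subtract solutions that violate a single cap (substitute x_i' = x_i − (cap_i+1)): x_1 ≥ 8 gives C(16,3) = 560; x_2 ≥ 4 gives C(20,3) = 1140; x_3 ≥ 7 gives C(17,3) = 680; x_4 ≥ 8 gives C(16,3) = 560. Together 2940.
Add back pairs where two caps are both exceeded: 220 + 84 + 56 + 286 + 220 + 84 = 950.
Subtract triples: 10 + 4 + 0 + 10 = 24.
By inclusion–exclusion the count is 2024 − 2940 + 950 − 24 = 10.

10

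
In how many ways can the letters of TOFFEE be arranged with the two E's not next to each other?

120

Total arrangements of TOFFEE: 6!/(2!·2!) = 180.
Arrangements with the E's together: treat EE as one letter, giving (5)!/(2!) = 60.
Subtracting, 180 − 60 = 120 arrangements keep the E's apart.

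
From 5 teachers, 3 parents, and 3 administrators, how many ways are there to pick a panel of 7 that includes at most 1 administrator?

Split by how many administrators are chosen (0 through 1).
Sum: C(3,0)·C(8,7) + C(3,1)·C(8,6) = 8 + 84 = 92.

92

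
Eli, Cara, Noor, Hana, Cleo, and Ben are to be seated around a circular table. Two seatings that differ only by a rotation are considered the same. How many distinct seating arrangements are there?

Seat Eli anywhere (absorbing the rotational symmetry), then permute the other 5: (5)! = 120.

120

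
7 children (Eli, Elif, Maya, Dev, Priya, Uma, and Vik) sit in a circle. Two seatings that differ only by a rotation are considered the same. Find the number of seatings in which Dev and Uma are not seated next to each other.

480

Without the restriction there are (6)! = 720 seatings.
Seatings with Dev beside Uma: treat them as a block with 2 internal orders, giving 2 × (5)! = 240.
Subtracting, 720 − 240 = 480.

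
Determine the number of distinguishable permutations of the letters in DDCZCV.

180

Letter multiplicities in DDCZCV: C×2, D×2, V×1, Z×1.
Dividing 6! = 720 by 2!·2! = 4 for the repeated letters gives 180.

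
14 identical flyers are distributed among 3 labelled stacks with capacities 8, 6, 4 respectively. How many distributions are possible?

Without the upper bounds there are C(16,2) = 120 ways to split 14 among 3 stacks.
Subtract solutions that violate a single cap (substitute x_i' = x_i − (cap_i+1)): x_1 ≥ 9 gives C(7,2) = 21; x_2 ≥ 7 gives C(9,2) = 36; x_3 ≥ 5 gives C(11,2) = 55. Together 112.
Add back pairs where two caps are both exceeded: 0 + 1 + 6 = 7.
By inclusion–exclusion the count is 120 − 112 + 7 = 15.

15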